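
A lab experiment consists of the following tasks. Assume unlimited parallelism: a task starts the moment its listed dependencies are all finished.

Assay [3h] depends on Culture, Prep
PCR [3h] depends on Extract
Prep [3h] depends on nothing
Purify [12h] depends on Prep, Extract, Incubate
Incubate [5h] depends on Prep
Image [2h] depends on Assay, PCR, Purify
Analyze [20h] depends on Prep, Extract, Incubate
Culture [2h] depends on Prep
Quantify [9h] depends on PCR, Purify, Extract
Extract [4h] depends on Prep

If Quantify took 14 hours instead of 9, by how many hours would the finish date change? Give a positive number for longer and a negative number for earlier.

Actual critical path: Prep→Incubate→Purify→Quantify = 3+5+12+9 = 29 ⇒ 29 hours.
Quantify is on the critical path; changing it to 14 makes that path 34 hours.
No other chain overtakes it, so the finish is 34 hours.
Change in finish: 34 − 29 = +5 hours.

5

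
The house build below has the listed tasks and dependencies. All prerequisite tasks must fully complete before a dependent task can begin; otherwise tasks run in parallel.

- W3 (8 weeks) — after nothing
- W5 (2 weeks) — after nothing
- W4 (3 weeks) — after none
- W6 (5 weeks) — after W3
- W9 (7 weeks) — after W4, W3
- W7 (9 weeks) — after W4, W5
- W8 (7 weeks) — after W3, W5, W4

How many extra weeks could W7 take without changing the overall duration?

The longest chain is W3→W8 = 8+7 = 15; overall finish 15 weeks.
The longest chain containing W7 totals 12 weeks.
Float = 15 − 12 = 3.

3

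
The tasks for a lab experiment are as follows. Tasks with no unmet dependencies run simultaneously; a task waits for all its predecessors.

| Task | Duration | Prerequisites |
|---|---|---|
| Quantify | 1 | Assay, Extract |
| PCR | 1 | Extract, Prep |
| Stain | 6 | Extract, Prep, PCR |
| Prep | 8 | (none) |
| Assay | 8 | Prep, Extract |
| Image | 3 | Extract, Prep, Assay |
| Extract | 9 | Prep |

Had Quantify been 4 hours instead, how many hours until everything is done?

29

The binding path is Prep→Extract→Assay→Image = 8+9+8+3 = 28; finish at 28 hours.
The longest path through Quantify is only 26 hours, so Quantify has float 2.
Now Prep→Extract→Assay→Quantify = 8+9+8+4 = 29 is longest, so the finish becomes 29 hours.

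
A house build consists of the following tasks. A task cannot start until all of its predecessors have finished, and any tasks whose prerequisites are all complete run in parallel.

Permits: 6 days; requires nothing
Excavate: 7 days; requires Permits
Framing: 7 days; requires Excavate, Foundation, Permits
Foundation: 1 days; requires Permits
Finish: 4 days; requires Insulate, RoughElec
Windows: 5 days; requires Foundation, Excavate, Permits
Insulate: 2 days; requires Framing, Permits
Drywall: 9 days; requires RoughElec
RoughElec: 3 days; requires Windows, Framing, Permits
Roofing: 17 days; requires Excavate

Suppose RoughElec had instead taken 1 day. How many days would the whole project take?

30

As given, the longest chain is Permits→Excavate→Framing→RoughElec→Drywall = 6+7+7+3+9 = 32, so the finish is 32 days.
RoughElec lies on that path, so at 1 day the path becomes 30 days.
The critical path is still Permits→Excavate→Framing→RoughElec→Drywall; finish is now 30 days.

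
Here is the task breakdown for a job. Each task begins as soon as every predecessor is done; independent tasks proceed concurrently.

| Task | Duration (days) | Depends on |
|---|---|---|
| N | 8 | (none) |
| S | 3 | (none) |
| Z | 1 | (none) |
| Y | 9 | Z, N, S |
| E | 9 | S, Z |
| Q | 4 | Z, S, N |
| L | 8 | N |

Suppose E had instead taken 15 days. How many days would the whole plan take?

18

Baseline: N→Y = 8+9 = 17 → 17 days.
The longest path through E is only 12 days, so E has float 5.
Now S→E = 3+15 = 18 is longest, so the finish becomes 18 days.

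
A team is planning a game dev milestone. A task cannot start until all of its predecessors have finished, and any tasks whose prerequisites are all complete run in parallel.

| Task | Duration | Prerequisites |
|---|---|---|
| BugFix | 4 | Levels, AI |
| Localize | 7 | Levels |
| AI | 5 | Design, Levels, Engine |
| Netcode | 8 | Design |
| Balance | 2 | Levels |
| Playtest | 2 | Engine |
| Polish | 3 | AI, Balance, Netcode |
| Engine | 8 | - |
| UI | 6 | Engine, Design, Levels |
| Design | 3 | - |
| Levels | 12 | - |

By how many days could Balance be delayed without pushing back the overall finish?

4

The longest chain is Levels→AI→BugFix = 12+5+4 = 21; overall finish 21 days.
The longest chain containing Balance totals 17 days.
So Balance can slip 18 − 14 = 4 days.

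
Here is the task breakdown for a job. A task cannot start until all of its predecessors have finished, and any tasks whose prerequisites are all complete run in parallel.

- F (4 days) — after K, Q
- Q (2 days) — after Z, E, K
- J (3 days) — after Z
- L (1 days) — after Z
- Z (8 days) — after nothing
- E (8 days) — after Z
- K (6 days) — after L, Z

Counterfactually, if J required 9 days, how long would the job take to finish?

Critical path before the change: Z→E→Q→F = 8+8+2+4 = 22 giving 22 days.
J has 11 days of float (longest path through it is 11).
The critical path is still Z→E→Q→F; finish is now 22 days.

22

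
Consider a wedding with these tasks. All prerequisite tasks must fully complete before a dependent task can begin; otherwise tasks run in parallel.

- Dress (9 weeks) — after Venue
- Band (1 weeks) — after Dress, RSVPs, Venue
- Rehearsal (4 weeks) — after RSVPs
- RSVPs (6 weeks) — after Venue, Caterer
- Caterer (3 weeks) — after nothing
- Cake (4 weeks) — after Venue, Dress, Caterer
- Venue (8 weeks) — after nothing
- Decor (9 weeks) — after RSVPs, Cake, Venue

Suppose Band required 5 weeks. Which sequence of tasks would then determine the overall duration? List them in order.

Venue, Dress, Cake, Decor

Critical path before the change: Venue→Dress→Cake→Decor = 8+9+4+9 = 30 giving 30 weeks.
The longest path through Band is only 18 weeks, so Band has float 12.
No other chain overtakes it, so the finish is 30 weeks.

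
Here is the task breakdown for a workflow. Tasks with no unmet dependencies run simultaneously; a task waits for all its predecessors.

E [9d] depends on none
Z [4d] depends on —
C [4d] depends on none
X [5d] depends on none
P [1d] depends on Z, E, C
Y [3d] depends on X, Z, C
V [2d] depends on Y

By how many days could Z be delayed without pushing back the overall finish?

E→P = 9+1 = 10 sets the makespan at 10 days.
Z finishes as early as 4 and must finish by 5.
So Z can slip 5 − 4 = 1 day.

1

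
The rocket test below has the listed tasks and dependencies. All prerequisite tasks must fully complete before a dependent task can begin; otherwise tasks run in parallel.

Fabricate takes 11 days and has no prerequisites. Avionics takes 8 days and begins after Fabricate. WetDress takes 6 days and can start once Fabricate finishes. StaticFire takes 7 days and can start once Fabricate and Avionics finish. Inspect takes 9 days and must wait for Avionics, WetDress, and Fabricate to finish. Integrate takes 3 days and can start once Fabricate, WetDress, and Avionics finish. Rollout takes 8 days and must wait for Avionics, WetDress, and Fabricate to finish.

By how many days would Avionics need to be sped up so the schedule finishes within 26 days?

Current finish: 28 days; target: 26.
Avionics is on every critical path, so each day cut from Avionics cuts the finish by one (this holds down to a finish of 26).
Need 28 − 26 = 2 days off Avionics → Avionics becomes 6 days, finish becomes 26.

2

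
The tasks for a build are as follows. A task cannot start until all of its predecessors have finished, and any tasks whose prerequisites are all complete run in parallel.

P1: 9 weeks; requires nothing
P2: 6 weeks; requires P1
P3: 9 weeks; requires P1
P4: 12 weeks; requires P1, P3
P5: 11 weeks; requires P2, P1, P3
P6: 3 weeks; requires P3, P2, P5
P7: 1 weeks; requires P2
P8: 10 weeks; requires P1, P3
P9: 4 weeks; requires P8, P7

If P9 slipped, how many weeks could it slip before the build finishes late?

The longest chain is P1→P3→P5→P6 = 9+9+11+3 = 32; overall finish 32 weeks.
Longest path through P9: 32 weeks (earliest finish 32, latest finish 32).
So P9 can slip 32 − 32 = 0 weeks.

0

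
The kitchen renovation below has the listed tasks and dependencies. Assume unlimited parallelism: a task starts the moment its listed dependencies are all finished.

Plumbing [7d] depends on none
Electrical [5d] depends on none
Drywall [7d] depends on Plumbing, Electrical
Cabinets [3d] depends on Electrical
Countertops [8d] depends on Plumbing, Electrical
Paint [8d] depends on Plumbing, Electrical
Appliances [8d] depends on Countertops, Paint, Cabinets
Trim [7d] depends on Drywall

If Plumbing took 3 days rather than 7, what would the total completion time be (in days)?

21

Actual critical path: Plumbing→Countertops→Appliances = 7+8+8 = 23 ⇒ 23 days.
Since Plumbing is critical, the -4 change carries straight to that chain (now 19 days).
The binding chain switches to Electrical→Countertops→Appliances = 5+8+8 = 21; finish 21 days.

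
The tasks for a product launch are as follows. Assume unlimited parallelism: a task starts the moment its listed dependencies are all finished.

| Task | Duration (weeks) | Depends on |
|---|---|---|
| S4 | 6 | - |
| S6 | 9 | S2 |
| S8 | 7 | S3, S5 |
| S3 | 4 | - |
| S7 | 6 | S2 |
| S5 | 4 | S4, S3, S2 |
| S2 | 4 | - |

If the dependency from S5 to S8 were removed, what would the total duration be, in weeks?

13

Before: longest chain S4→S5→S8 = 6+4+7 = 17, finish 17.
Without S5→S8, S8's earliest start moves from 10 to 4.
After: S2→S6 = 4+9 = 13 → 13 weeks.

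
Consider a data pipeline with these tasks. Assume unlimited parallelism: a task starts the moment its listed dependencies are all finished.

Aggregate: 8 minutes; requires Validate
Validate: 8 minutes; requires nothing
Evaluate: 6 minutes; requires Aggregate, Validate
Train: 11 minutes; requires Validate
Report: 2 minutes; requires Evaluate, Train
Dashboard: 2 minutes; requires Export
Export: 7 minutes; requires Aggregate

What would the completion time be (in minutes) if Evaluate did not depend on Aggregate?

25

With the dependency in place, Validate→Aggregate→Export→Dashboard = 8+8+7+2 = 25 sets the finish at 25 minutes.
Without Aggregate→Evaluate, Evaluate's earliest start moves from 16 to 8.
The longest chain is now Validate→Aggregate→Export→Dashboard = 8+8+7+2 = 25, so the data pipeline takes 25 minutes.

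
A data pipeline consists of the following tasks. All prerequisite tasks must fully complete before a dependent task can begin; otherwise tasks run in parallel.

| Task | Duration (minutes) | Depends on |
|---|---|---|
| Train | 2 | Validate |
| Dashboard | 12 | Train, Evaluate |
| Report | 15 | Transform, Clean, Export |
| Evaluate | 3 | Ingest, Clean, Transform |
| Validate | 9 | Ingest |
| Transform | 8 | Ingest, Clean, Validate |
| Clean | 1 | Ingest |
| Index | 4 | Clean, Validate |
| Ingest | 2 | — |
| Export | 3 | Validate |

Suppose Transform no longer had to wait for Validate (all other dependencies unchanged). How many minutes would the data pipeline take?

With the dependency in place, Ingest→Validate→Transform→Evaluate→Dashboard = 2+9+8+3+12 = 34 sets the finish at 34 minutes.
Without Validate→Transform, Transform's earliest start moves from 11 to 3.
New critical path: Ingest→Validate→Export→Report = 2+9+3+15 = 29 ⇒ 29 minutes.

29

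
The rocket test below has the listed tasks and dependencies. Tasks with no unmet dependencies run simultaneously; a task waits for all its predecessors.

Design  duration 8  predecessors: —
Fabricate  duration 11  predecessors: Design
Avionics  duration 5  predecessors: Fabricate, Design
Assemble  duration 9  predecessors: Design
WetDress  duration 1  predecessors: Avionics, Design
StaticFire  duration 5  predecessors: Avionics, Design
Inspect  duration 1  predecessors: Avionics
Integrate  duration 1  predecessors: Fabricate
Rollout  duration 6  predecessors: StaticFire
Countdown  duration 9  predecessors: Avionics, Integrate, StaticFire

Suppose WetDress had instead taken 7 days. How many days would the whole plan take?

38

The binding path is Design→Fabricate→Avionics→StaticFire→Countdown = 8+11+5+5+9 = 38; finish at 38 days.
WetDress has 13 days of float (longest path through it is 25).
The critical path is still Design→Fabricate→Avionics→StaticFire→Countdown; finish is now 38 days.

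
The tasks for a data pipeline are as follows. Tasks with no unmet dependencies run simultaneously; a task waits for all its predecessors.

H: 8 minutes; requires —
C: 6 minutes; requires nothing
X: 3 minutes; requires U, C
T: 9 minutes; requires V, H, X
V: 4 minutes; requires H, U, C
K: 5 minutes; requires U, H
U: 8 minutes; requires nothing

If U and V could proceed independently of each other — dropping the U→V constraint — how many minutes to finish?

Original critical path: H→V→T = 8+4+9 = 21 ⇒ 21 minutes.
Dropping U→V doesn't change V's earliest start (8); another predecessor still binds.
After: H→V→T = 8+4+9 = 21 → 21 minutes.

21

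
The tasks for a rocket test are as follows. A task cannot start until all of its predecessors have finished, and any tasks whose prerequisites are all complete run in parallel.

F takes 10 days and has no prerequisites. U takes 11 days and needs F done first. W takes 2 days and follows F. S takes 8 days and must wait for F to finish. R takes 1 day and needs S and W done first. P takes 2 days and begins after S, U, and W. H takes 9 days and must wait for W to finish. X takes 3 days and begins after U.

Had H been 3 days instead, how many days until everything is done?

Actual critical path: F→U→X = 10+11+3 = 24 ⇒ 24 days.
The longest path through H is only 21 days, so H has float 3.
The critical path is still F→U→X; finish is now 24 days.

24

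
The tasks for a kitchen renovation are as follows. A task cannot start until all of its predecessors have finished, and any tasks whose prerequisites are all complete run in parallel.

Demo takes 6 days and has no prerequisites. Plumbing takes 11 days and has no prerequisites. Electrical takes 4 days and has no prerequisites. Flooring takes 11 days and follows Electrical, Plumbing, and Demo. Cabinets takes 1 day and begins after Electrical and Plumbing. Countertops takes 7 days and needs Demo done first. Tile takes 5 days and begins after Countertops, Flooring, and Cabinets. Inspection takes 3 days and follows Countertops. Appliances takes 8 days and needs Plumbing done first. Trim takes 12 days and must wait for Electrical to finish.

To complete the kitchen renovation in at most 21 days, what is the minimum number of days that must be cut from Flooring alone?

Current finish: 27 days; target: 21.
Flooring is on every critical path, so each day cut from Flooring cuts the finish by one (this holds down to a finish of 19).
Need 27 − 21 = 6 days off Flooring → Flooring becomes 5 days, finish becomes 21.

6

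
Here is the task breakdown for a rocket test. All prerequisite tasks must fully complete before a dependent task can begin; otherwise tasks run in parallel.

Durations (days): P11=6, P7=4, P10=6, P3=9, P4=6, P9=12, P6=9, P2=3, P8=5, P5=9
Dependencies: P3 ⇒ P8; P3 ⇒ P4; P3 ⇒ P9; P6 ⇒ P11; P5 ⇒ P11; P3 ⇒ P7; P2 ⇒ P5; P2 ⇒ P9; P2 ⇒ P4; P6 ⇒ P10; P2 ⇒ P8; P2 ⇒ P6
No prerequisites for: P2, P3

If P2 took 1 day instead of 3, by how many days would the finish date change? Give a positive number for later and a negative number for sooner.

0

As given, the longest chain is P3→P9 = 9+12 = 21, so the finish is 21 days.
The longest path through P2 is only 18 days, so P2 has float 3.
That remains the longest chain; total 21 days.
Change in finish: 21 − 21 = +0 days.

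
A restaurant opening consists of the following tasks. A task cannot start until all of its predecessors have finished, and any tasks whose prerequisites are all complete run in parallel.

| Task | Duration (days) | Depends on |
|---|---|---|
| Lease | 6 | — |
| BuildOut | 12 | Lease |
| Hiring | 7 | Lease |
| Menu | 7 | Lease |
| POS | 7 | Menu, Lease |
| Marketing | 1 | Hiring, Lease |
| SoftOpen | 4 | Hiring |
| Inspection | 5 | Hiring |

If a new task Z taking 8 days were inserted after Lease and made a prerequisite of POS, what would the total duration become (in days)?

21

Originally the job takes 20 days.
With Z inserted, POS now waits for max(Menu, Lease, Z).
New critical path: Lease→Z→POS = 6+8+7 = 21 ⇒ 21 days.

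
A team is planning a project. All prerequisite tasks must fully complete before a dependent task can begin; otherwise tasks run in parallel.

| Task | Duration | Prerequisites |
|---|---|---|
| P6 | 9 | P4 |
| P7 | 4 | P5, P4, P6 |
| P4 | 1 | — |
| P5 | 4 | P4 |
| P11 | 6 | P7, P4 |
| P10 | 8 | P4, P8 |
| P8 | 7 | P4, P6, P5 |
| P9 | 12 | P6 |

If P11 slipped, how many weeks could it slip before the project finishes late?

5

P4→P6→P8→P10 = 1+9+7+8 = 25 sets the makespan at 25 weeks.
P11 finishes as early as 20 and must finish by 25.
Float = 25 − 20 = 5.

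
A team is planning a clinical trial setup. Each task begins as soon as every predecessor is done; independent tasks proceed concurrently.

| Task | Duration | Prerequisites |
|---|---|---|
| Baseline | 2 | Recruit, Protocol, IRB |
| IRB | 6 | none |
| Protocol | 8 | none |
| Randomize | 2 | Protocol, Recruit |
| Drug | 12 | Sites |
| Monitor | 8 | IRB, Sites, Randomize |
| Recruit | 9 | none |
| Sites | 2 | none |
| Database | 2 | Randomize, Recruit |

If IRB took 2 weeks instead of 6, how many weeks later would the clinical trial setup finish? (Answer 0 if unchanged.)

0

Critical path before the change: Recruit→Randomize→Monitor = 9+2+8 = 19 giving 19 weeks.
IRB is off the critical path — its longest chain is 14 weeks, giving 5 of slack.
The critical path is still Recruit→Randomize→Monitor; finish is now 19 weeks.
Change in finish: 19 − 19 = +0 weeks.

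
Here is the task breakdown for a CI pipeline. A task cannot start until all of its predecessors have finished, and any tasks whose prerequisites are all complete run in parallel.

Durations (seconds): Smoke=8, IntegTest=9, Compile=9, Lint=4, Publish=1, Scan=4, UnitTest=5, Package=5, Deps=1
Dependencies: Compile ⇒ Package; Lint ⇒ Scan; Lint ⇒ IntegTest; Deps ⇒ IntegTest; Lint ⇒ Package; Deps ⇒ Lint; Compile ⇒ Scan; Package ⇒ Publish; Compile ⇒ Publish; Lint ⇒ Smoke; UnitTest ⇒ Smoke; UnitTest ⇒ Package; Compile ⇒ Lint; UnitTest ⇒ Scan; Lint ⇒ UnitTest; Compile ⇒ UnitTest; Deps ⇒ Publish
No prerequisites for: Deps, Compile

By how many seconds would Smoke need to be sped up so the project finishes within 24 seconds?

2

Current finish: 26 seconds; target: 24.
Smoke is on every critical path, so each second cut from Smoke cuts the finish by one (this holds down to a finish of 24).
Need 26 − 24 = 2 seconds off Smoke → Smoke becomes 6 seconds, finish becomes 24.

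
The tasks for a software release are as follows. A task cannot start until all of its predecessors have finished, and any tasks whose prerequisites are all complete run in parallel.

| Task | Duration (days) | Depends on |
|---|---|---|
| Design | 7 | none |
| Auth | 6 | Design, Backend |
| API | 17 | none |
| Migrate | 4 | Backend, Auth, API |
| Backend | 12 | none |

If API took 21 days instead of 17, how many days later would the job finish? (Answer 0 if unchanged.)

3

Baseline: Backend→Auth→Migrate = 12+6+4 = 22 → 22 days.
API has 1 day of float (longest path through it is 21).
Now API→Migrate = 21+4 = 25 is longest, so the finish becomes 25 days.
Change in finish: 25 − 22 = +3 days.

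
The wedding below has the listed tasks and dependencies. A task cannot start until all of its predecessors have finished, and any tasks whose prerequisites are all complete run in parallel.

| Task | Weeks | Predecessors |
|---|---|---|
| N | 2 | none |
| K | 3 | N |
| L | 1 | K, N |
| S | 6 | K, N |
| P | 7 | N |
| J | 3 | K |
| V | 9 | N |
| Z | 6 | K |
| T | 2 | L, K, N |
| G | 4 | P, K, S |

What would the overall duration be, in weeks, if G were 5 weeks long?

16

Baseline: N→K→S→G = 2+3+6+4 = 15 → 15 weeks.
G is on the critical path; changing it to 5 makes that path 16 weeks.
That remains the longest chain; total 16 weeks.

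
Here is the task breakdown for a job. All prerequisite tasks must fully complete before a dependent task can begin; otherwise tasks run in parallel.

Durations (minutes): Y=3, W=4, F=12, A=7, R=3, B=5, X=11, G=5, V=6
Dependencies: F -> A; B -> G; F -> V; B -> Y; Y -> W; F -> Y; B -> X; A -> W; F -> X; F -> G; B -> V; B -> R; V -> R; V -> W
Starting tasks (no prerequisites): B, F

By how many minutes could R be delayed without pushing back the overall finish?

2

F→X = 12+11 = 23 sets the makespan at 23 minutes.
Longest path through R: 21 minutes (earliest finish 21, latest finish 23).
So R can slip 23 − 21 = 2 minutes.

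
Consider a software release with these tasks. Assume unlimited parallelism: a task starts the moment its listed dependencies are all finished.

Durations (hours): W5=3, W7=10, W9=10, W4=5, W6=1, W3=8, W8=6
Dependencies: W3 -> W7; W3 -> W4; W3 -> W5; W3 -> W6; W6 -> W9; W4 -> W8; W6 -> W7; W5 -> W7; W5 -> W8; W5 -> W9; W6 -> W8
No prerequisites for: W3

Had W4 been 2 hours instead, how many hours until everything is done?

Actual critical path: W3→W5→W7 = 8+3+10 = 21 ⇒ 21 hours.
W4 is off the critical path — its longest chain is 19 hours, giving 2 of slack.
That remains the longest chain; total 21 hours.

21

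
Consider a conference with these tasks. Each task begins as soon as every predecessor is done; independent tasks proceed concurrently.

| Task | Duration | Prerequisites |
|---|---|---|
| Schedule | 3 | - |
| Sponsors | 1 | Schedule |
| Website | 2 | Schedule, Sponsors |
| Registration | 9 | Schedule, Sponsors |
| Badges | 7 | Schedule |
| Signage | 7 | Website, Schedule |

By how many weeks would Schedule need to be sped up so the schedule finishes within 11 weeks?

2

Current finish: 13 weeks; target: 11.
Schedule is on every critical path, so each week cut from Schedule cuts the finish by one (this holds down to a finish of 11).
Need 13 − 11 = 2 weeks off Schedule → Schedule becomes 1 week, finish becomes 11.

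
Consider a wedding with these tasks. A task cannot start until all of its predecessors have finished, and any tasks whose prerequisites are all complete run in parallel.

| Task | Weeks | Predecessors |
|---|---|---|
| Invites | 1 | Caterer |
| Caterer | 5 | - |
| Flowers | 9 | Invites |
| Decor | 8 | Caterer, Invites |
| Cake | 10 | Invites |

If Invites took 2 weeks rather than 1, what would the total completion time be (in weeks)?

Baseline: Caterer→Invites→Cake = 5+1+10 = 16 → 16 weeks.
Since Invites is critical, the +1 change carries straight to that chain (now 17 weeks).
No other chain overtakes it, so the finish is 17 weeks.

17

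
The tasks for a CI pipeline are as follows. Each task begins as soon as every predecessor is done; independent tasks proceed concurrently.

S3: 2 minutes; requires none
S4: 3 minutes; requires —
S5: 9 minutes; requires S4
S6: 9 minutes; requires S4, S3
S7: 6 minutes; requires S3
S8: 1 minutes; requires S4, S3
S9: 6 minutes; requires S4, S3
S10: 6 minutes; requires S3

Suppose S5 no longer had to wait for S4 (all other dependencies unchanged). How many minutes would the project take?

12

With the dependency in place, S4→S5 = 3+9 = 12 sets the finish at 12 minutes.
Without S4→S5, S5's earliest start moves from 3 to 0.
The longest chain is now S4→S6 = 3+9 = 12, so the project takes 12 minutes.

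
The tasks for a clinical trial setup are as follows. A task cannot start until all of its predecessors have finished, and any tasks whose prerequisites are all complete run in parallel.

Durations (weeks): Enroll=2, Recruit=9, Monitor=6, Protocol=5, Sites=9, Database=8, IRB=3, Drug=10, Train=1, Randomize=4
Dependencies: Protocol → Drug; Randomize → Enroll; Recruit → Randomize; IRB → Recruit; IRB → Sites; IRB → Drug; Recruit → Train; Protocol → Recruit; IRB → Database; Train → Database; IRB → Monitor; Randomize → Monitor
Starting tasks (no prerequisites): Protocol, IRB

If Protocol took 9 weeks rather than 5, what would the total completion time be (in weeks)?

28

Critical path before the change: Protocol→Recruit→Randomize→Monitor = 5+9+4+6 = 24 giving 24 weeks.
Since Protocol is critical, the +4 change carries straight to that chain (now 28 weeks).
No other chain overtakes it, so the finish is 28 weeks.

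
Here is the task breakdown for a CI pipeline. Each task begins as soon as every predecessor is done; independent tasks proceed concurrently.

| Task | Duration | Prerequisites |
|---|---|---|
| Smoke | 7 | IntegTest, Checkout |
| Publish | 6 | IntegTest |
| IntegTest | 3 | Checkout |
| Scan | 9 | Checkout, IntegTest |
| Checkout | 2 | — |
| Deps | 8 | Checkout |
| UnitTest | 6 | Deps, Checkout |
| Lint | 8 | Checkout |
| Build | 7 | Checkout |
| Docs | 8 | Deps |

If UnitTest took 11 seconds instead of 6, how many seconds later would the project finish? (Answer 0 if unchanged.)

Critical path before the change: Checkout→Deps→Docs = 2+8+8 = 18 giving 18 seconds.
UnitTest is off the critical path — its longest chain is 16 seconds, giving 2 of slack.
Now Checkout→Deps→UnitTest = 2+8+11 = 21 is longest, so the finish becomes 21 seconds.
Change in finish: 21 − 18 = +3 seconds.

3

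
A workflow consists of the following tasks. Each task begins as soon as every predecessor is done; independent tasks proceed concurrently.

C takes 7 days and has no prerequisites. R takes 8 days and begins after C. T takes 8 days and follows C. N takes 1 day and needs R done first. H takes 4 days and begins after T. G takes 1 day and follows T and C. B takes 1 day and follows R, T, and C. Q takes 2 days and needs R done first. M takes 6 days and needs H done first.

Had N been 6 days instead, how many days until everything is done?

25

As given, the longest chain is C→T→H→M = 7+8+4+6 = 25, so the finish is 25 days.
The longest path through N is only 16 days, so N has float 9.
That remains the longest chain; total 25 days.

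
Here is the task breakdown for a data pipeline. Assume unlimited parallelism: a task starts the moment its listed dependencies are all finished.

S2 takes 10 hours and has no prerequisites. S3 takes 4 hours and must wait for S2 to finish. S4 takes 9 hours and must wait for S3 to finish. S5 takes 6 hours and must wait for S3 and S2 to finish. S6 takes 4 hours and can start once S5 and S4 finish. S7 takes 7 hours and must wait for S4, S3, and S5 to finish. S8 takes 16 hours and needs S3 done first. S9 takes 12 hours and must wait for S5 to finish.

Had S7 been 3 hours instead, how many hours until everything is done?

Critical path before the change: S2→S3→S5→S9 = 10+4+6+12 = 32 giving 32 hours.
S7 has 2 hours of float (longest path through it is 30).
No other chain overtakes it, so the finish is 32 hours.

32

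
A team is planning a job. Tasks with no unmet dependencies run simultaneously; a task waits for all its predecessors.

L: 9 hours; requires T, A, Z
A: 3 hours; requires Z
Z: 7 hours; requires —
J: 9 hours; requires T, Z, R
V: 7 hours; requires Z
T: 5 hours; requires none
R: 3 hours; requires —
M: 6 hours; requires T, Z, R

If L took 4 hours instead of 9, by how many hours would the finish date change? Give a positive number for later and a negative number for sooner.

-3

As given, the longest chain is Z→A→L = 7+3+9 = 19, so the finish is 19 hours.
L is on the critical path; changing it to 4 makes that path 14 hours.
Now Z→J = 7+9 = 16 is longest, so the finish becomes 16 hours.
Change in finish: 16 − 19 = -3 hours.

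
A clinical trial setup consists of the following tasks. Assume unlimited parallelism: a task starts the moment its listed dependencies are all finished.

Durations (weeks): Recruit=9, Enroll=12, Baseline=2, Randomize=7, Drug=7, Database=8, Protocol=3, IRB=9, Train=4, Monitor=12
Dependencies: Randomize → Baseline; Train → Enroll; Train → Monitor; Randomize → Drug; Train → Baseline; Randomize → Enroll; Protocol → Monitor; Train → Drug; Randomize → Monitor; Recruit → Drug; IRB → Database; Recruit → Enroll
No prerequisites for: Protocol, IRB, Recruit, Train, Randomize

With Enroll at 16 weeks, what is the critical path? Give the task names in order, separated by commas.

Actual critical path: Recruit→Enroll = 9+12 = 21 ⇒ 21 weeks.
Since Enroll is critical, the +4 change carries straight to that chain (now 25 weeks).
No other chain overtakes it, so the finish is 25 weeks.

Recruit, Enroll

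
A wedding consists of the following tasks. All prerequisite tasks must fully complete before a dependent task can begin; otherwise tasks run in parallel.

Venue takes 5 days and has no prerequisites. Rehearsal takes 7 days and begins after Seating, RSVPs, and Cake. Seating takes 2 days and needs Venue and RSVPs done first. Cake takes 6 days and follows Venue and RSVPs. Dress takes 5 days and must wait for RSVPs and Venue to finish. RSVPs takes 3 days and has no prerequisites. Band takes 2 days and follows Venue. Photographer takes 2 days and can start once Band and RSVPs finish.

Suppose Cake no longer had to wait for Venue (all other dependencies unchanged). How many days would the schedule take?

Before: longest chain Venue→Cake→Rehearsal = 5+6+7 = 18, finish 18.
Without Venue→Cake, Cake's earliest start moves from 5 to 3.
New critical path: RSVPs→Cake→Rehearsal = 3+6+7 = 16 ⇒ 16 days.

16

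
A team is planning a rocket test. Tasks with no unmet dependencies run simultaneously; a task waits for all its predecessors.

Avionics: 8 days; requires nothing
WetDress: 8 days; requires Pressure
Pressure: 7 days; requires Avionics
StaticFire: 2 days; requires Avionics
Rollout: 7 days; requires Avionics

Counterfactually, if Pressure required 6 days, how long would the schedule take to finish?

22

Baseline: Avionics→Pressure→WetDress = 8+7+8 = 23 → 23 days.
Pressure is on the critical path; changing it to 6 makes that path 22 days.
That remains the longest chain; total 22 days.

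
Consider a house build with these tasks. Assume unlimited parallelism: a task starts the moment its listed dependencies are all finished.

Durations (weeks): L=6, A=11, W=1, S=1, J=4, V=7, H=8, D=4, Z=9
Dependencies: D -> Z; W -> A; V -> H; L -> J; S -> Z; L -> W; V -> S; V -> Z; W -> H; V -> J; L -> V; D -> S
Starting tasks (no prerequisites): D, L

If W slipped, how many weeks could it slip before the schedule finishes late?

L→V→S→Z = 6+7+1+9 = 23 sets the makespan at 23 weeks.
Longest path through W: 18 weeks (earliest finish 7, latest finish 12).
Slack of W = 11 − 6 = 5 weeks.

5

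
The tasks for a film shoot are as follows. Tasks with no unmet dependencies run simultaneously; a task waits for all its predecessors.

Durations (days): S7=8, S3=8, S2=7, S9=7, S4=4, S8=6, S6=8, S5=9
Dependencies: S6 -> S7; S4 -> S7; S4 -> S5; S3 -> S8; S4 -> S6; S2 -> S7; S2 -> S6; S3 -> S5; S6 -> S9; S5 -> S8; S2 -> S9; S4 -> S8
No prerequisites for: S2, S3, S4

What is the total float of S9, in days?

1

The longest chain is S2→S6→S7 = 7+8+8 = 23; overall finish 23 days.
The longest chain containing S9 totals 22 days.
So S9 can slip 23 − 22 = 1 day.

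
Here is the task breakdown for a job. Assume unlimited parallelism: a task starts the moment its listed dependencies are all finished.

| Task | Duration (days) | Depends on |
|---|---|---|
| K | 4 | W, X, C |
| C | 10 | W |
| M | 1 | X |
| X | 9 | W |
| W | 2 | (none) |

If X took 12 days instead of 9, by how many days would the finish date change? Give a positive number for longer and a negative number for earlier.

Actual critical path: W→C→K = 2+10+4 = 16 ⇒ 16 days.
X has 1 day of float (longest path through it is 15).
New critical path: W→X→K = 2+12+4 = 18 ⇒ 18 days.
Change in finish: 18 − 16 = +2 days.

2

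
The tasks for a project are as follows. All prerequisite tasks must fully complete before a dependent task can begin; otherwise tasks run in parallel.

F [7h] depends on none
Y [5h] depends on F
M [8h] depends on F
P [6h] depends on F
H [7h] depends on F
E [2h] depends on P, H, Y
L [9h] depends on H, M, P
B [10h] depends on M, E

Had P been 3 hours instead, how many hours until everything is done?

26

Actual critical path: F→H→E→B = 7+7+2+10 = 26 ⇒ 26 hours.
P has 1 hour of float (longest path through it is 25).
The critical path is still F→H→E→B; finish is now 26 hours.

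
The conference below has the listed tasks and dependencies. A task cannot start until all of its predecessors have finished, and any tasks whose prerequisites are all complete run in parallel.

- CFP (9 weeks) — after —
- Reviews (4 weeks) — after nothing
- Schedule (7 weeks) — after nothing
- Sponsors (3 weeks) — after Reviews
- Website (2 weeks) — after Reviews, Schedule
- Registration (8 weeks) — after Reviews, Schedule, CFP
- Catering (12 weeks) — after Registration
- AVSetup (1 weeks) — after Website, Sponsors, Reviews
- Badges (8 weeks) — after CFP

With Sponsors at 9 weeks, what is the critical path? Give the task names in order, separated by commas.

CFP, Registration, Catering

Actual critical path: CFP→Registration→Catering = 9+8+12 = 29 ⇒ 29 weeks.
Sponsors is off the critical path — its longest chain is 8 weeks, giving 21 of slack.
No other chain overtakes it, so the finish is 29 weeks.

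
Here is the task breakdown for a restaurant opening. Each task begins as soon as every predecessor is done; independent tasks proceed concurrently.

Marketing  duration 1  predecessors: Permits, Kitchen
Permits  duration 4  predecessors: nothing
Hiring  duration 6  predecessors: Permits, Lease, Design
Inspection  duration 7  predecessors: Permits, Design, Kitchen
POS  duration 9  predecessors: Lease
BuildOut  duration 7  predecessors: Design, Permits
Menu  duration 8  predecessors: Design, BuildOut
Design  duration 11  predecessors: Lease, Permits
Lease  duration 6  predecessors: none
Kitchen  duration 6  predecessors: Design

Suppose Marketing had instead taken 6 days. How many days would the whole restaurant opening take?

As given, the longest chain is Lease→Design→BuildOut→Menu = 6+11+7+8 = 32, so the finish is 32 days.
Marketing is off the critical path — its longest chain is 24 days, giving 8 of slack.
The critical path is still Lease→Design→BuildOut→Menu; finish is now 32 days.

32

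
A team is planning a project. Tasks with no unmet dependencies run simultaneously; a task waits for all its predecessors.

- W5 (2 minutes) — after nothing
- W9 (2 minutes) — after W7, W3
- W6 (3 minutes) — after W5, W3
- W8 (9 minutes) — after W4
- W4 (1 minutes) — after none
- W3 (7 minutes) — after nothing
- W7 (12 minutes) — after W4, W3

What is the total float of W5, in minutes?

16

Critical path: W3→W7→W9 = 7+12+2 = 21, so the finish is 21 minutes.
The longest chain containing W5 totals 5 minutes.
Slack of W5 = 16 − 0 = 16 minutes.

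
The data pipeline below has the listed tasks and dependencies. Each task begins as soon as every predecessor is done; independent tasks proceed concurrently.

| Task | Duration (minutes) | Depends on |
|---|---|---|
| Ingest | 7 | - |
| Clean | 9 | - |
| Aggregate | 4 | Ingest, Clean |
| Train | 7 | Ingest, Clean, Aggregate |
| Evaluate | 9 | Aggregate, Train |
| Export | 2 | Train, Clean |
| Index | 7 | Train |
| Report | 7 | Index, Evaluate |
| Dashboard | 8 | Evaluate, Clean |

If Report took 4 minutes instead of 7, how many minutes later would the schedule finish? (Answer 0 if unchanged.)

0

Baseline: Clean→Aggregate→Train→Evaluate→Dashboard = 9+4+7+9+8 = 37 → 37 minutes.
The longest path through Report is only 36 minutes, so Report has float 1.
No other chain overtakes it, so the finish is 37 minutes.
Change in finish: 37 − 37 = +0 minutes.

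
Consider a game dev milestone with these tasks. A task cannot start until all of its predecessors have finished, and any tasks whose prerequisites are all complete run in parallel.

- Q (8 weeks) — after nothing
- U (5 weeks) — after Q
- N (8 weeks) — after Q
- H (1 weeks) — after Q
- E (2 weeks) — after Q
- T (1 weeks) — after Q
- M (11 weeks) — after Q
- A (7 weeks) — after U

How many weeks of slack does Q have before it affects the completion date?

0

Critical path: Q→U→A = 8+5+7 = 20, so the finish is 20 weeks.
The longest chain containing Q totals 20 weeks.
Slack of Q = 0 − 0 = 0 weeks.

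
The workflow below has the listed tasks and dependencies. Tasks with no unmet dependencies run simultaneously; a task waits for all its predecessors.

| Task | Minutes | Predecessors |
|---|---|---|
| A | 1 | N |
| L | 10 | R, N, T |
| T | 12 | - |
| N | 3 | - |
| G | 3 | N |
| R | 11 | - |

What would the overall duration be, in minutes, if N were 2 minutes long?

Critical path before the change: T→L = 12+10 = 22 giving 22 minutes.
The longest path through N is only 13 minutes, so N has float 9.
That remains the longest chain; total 22 minutes.

22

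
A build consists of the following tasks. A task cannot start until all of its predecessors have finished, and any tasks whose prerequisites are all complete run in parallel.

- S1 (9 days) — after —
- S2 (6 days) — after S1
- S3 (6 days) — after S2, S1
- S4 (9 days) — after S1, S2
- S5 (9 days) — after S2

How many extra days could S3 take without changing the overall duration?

Critical path: S1→S2→S4 = 9+6+9 = 24, so the finish is 24 days.
The longest chain containing S3 totals 21 days.
Float = 24 − 21 = 3.

3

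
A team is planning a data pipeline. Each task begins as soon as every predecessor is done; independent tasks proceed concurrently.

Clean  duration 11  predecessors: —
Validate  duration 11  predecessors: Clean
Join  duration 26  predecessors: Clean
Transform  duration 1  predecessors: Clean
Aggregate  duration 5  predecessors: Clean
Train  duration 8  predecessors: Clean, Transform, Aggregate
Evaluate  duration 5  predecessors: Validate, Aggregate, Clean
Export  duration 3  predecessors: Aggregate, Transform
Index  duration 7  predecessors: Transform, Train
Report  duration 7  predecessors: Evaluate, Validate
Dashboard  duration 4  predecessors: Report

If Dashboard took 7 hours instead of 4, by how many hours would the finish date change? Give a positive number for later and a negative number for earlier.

As given, the longest chain is Clean→Validate→Evaluate→Report→Dashboard = 11+11+5+7+4 = 38, so the finish is 38 hours.
Dashboard is on the critical path; changing it to 7 makes that path 41 hours.
No other chain overtakes it, so the finish is 41 hours.
Change in finish: 41 − 38 = +3 hours.

3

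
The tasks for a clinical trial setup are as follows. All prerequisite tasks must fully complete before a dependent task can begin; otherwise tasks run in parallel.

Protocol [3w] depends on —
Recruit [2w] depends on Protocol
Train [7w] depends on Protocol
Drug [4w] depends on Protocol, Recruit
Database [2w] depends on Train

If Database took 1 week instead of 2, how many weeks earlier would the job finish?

The binding path is Protocol→Train→Database = 3+7+2 = 12; finish at 12 weeks.
Database is on the critical path; changing it to 1 makes that path 11 weeks.
The critical path is still Protocol→Train→Database; finish is now 11 weeks.
Change in finish: 11 − 12 = -1 weeks.

1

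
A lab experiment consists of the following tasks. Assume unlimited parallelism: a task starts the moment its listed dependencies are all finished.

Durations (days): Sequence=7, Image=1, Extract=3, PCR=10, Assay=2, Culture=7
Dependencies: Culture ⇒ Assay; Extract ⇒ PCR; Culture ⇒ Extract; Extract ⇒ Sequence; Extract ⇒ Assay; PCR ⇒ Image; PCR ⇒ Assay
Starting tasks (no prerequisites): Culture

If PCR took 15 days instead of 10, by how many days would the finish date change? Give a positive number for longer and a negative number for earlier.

5

The binding path is Culture→Extract→PCR→Assay = 7+3+10+2 = 22; finish at 22 days.
PCR is on the critical path; changing it to 15 makes that path 27 days.
That remains the longest chain; total 27 days.
Change in finish: 27 − 22 = +5 days.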